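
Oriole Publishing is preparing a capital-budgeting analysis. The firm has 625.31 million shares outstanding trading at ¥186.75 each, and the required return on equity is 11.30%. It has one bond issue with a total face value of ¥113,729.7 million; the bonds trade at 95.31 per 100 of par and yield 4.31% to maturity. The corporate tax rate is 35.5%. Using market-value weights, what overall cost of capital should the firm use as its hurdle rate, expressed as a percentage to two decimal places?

7.20%

Market value of equity E = 186.75 × 625.31m = 116776.6425m. Market value of debt D = 113729.7m × 95.31/100 = 108395.77707m.
Total capital V = 116776.6425 + 108395.77707 = 225172.41957.
Equity: weight = 116776.6425/225172.41957 = 0.5186; cost = 11.3%.
Bonds outstanding: weight = 108395.77707/225172.41957 = 0.4814; after-tax cost = 4.31% × (1 − 35.5%) = 2.7799%.
WACC = 0.5186 × 11.3000% + 0.4814 × 2.7799% = 7.1985%.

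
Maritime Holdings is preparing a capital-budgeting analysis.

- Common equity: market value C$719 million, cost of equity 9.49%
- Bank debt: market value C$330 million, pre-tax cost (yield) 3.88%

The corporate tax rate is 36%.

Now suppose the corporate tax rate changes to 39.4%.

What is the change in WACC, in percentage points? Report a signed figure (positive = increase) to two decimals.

-0.04 pp

Current WACC:
Total capital V = 719 + 330 = 1049.
Equity: weight = 719/1049 = 0.6854; cost = 9.49%.
Bank debt: weight = 330/1049 = 0.3146; after-tax cost = 3.88% × (1 − 36%) = 2.4832%.
WACC = 0.6854 × 9.4900% + 0.3146 × 2.4832% = 7.2858%.
After the change:
Total capital V = 719 + 330 = 1049.
Equity: weight = 719/1049 = 0.6854; cost = 9.49%.
Bank debt: weight = 330/1049 = 0.3146; after-tax cost = 3.88% × (1 − 39.4%) = 2.3513%.
WACC = 0.6854 × 9.4900% + 0.3146 × 2.3513% = 7.2443%.
Change in WACC = 7.2443% − 7.2858% = -0.0415 pp.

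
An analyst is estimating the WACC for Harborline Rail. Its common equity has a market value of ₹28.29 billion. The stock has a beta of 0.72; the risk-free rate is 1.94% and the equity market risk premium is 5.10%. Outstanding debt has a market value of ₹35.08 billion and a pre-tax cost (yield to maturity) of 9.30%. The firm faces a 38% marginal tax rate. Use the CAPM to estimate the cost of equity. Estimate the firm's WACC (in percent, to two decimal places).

Cost of equity via CAPM: Re = 1.94% + 0.72 × 5.1% = 5.6120%.
Total capital V = 28.29 + 35.08 = 63.37.
Equity: weight = 28.29/63.37 = 0.4464; cost = 5.612%.
Debt: weight = 35.08/63.37 = 0.5536; after-tax cost = 9.3% × (1 − 38%) = 5.7660%.
WACC = 0.4464 × 5.6120% + 0.5536 × 5.7660% = 5.6973%.

5.70%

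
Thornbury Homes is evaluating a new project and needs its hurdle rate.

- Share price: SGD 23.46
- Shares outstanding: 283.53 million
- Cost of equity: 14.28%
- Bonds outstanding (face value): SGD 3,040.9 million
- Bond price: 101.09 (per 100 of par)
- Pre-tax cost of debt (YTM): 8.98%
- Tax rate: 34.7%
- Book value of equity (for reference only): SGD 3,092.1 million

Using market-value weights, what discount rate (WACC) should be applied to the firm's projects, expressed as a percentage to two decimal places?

11.62%

Market value of equity E = 23.46 × 283.53m = 6651.6138m. Market value of debt D = 3040.9m × 101.09/100 = 3074.04581m.
Total capital V = 6651.6138 + 3074.04581 = 9725.65961.
Equity: weight = 6651.6138/9725.65961 = 0.6839; cost = 14.28%.
Bonds outstanding: weight = 3074.04581/9725.65961 = 0.3161; after-tax cost = 8.98% × (1 − 34.7%) = 5.8639%.
WACC = 0.6839 × 14.2800% + 0.3161 × 5.8639% = 11.6199%.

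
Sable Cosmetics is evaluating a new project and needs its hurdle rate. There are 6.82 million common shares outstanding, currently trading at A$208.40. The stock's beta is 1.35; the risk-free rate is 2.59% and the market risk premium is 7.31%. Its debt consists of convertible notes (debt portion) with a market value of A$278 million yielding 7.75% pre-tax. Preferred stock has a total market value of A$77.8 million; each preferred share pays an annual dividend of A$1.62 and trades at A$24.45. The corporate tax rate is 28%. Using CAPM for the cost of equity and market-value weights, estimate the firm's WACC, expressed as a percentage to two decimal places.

11.13%

Cost of equity via CAPM: Re = 2.59% + 1.35 × 7.31% = 12.4585%.
Cost of preferred: Rp = 1.62 / 24.45 = 6.6258%.
Market value of equity E = 208.4 × 6.82m = 1421.288m.
Total capital V = 1421.288 + 77.8 + 278 = 1777.088.
Equity: weight = 1421.288/1777.088 = 0.7998; cost = 12.4585%.
Preferred: weight = 77.8/1777.088 = 0.0438; cost = 6.6258%.
Convertible notes (debt portion): weight = 278/1777.088 = 0.1564; after-tax cost = 7.75% × (1 − 28%) = 5.5800%.
WACC = 0.7998 × 12.4585% + 0.0438 × 6.6258% + 0.1564 × 5.5800% = 11.1271%.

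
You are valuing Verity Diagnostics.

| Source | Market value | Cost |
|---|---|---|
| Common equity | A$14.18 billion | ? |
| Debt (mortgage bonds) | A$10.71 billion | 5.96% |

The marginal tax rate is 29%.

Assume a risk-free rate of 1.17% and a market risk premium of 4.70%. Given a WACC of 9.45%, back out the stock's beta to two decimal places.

Total capital V = 14.18 + 10.71 = 24.89.
Equity weight = 14.18/24.89 = 0.5697.
Mortgage bonds weight = 10.71/24.89 = 0.4303.
Debt contribution = 0.4303 × 5.96% × (1 − 29%) = 1.8208%.
Required equity contribution = 9.45% − 1.8208% = 7.6292%  ⇒  Re = 13.3914%.
CAPM: 13.3914% = 1.17% + β × 4.7%  ⇒  β = 2.6003.

2.60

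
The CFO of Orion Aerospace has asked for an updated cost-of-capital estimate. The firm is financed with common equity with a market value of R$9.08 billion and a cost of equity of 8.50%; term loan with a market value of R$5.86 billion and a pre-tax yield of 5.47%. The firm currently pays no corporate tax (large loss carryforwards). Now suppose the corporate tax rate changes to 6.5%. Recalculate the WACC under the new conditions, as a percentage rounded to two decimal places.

After the change:
Total capital V = 9.08 + 5.86 = 14.94.
Equity: weight = 9.08/14.94 = 0.6078; cost = 8.5%.
Term loan: weight = 5.86/14.94 = 0.3922; after-tax cost = 5.47% × (1 − 6.5%) = 5.1144%.
WACC = 0.6078 × 8.5000% + 0.3922 × 5.1144% = 7.1721%.

7.17%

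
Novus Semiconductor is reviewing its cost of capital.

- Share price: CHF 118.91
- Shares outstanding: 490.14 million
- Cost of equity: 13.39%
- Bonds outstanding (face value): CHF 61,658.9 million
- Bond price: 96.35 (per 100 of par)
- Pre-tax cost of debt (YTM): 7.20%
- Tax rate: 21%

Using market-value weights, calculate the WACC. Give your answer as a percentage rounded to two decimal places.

Market value of equity E = 118.91 × 490.14m = 58282.5474m. Market value of debt D = 61658.9m × 96.35/100 = 59408.35015m.
Total capital V = 58282.5474 + 59408.35015 = 117690.89755.
Equity: weight = 58282.5474/117690.89755 = 0.4952; cost = 13.39%.
Bonds outstanding: weight = 59408.35015/117690.89755 = 0.5048; after-tax cost = 7.2% × (1 − 21%) = 5.6880%.
WACC = 0.4952 × 13.3900% + 0.5048 × 5.6880% = 9.5022%.

9.50%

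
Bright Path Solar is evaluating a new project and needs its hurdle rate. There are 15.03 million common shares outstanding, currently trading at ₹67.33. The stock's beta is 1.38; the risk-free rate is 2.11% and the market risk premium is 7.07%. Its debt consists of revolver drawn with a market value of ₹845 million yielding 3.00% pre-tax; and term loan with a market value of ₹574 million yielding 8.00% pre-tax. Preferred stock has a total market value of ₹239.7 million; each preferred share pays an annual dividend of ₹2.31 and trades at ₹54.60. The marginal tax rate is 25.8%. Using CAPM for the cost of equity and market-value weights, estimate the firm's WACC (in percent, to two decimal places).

6.86%

Cost of equity via CAPM: Re = 2.11% + 1.38 × 7.07% = 11.8666%.
Cost of preferred: Rp = 2.31 / 54.6 = 4.2308%.
Market value of equity E = 67.33 × 15.03m = 1011.9699m.
Total capital V = 1011.9699 + 239.7 + 845 + 574 = 2670.6699.
Equity: weight = 1011.9699/2670.6699 = 0.3789; cost = 11.8666%.
Preferred: weight = 239.7/2670.6699 = 0.0898; cost = 4.2308%.
Revolver drawn: weight = 845/2670.6699 = 0.3164; after-tax cost = 3% × (1 − 25.8%) = 2.2260%.
Term loan: weight = 574/2670.6699 = 0.2149; after-tax cost = 8% × (1 − 25.8%) = 5.9360%.
WACC = 0.3789 × 11.8666% + 0.0898 × 4.2308% + 0.3164 × 2.2260% + 0.2149 × 5.9360% = 6.8563%.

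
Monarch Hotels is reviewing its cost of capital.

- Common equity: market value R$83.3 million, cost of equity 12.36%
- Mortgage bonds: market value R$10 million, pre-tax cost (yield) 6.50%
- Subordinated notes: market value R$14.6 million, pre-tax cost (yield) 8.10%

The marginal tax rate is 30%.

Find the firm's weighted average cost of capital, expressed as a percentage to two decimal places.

10.73%

Total capital V = 83.3 + 10 + 14.6 = 107.9.
Equity: weight = 83.3/107.9 = 0.7720; cost = 12.36%.
Mortgage bonds: weight = 10/107.9 = 0.0927; after-tax cost = 6.5% × (1 − 30%) = 4.5500%.
Subordinated notes: weight = 14.6/107.9 = 0.1353; after-tax cost = 8.1% × (1 − 30%) = 5.6700%.
WACC = 0.7720 × 12.3600% + 0.0927 × 4.5500% + 0.1353 × 5.6700% = 10.7310%.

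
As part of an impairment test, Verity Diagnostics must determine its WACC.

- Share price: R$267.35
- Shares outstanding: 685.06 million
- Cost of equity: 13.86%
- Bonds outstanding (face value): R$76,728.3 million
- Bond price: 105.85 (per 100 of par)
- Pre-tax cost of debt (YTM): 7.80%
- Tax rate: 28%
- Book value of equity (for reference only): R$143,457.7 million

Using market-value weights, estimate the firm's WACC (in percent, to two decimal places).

11.33%

Market value of equity E = 267.35 × 685.06m = 183150.791m. Market value of debt D = 76728.3m × 105.85/100 = 81216.90555m.
Total capital V = 183150.791 + 81216.90555 = 264367.69655.
Equity: weight = 183150.791/264367.69655 = 0.6928; cost = 13.86%.
Bonds outstanding: weight = 81216.90555/264367.69655 = 0.3072; after-tax cost = 7.8% × (1 − 28%) = 5.6160%.
WACC = 0.6928 × 13.8600% + 0.3072 × 5.6160% = 11.3273%.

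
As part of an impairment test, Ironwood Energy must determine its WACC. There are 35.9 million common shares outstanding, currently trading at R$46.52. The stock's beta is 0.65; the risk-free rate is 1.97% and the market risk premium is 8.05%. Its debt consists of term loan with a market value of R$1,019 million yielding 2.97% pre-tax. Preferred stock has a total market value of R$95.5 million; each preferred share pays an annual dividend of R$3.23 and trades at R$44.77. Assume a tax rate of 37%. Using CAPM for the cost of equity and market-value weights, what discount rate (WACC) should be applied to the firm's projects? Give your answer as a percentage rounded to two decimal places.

5.25%

Cost of equity via CAPM: Re = 1.97% + 0.65 × 8.05% = 7.2025%.
Cost of preferred: Rp = 3.23 / 44.77 = 7.2147%.
Market value of equity E = 46.52 × 35.9m = 1670.068m.
Total capital V = 1670.068 + 95.5 + 1019 = 2784.568.
Equity: weight = 1670.068/2784.568 = 0.5998; cost = 7.2025%.
Preferred: weight = 95.5/2784.568 = 0.0343; cost = 7.2147%.
Term loan: weight = 1019/2784.568 = 0.3659; after-tax cost = 2.97% × (1 − 37%) = 1.8711%.
WACC = 0.5998 × 7.2025% + 0.0343 × 7.2147% + 0.3659 × 1.8711% = 5.2519%.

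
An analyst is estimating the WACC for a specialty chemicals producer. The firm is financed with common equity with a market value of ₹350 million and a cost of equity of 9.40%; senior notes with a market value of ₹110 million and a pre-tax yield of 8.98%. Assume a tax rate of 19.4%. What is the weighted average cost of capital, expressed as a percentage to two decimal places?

Total capital V = 350 + 110 = 460.
Equity: weight = 350/460 = 0.7609; cost = 9.4%.
Senior notes: weight = 110/460 = 0.2391; after-tax cost = 8.98% × (1 − 19.4%) = 7.2379%.
WACC = 0.7609 × 9.4000% + 0.2391 × 7.2379% = 8.8830%.

8.88%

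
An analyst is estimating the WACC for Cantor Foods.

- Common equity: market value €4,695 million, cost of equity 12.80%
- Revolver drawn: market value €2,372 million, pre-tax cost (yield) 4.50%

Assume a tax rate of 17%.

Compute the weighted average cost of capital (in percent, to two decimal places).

9.76%

Total capital V = 4695 + 2372 = 7067.
Equity: weight = 4695/7067 = 0.6644; cost = 12.8%.
Revolver drawn: weight = 2372/7067 = 0.3356; after-tax cost = 4.5% × (1 − 17%) = 3.7350%.
WACC = 0.6644 × 12.8000% + 0.3356 × 3.7350% = 9.7574%.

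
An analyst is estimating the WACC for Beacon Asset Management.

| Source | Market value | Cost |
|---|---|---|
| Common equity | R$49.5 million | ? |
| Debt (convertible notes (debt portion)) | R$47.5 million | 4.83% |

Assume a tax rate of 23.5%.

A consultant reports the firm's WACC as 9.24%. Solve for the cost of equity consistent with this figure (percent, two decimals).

Total capital V = 49.5 + 47.5 = 97.
Equity weight = 49.5/97 = 0.5103.
Convertible notes (debt portion) weight = 47.5/97 = 0.4897.
Debt contribution = 0.4897 × 4.83% × (1 − 23.5%) = 1.8094%.
Required equity contribution = 9.24% − 1.8094% = 7.4306%.
Re = 7.4306% / 0.5103 = 14.5610%.

14.56%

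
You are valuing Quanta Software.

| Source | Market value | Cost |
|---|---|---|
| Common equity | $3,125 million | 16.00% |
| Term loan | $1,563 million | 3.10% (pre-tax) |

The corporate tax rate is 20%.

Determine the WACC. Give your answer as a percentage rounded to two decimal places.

11.49%

Total capital V = 3125 + 1563 = 4688.
Equity: weight = 3125/4688 = 0.6666; cost = 16%.
Term loan: weight = 1563/4688 = 0.3334; after-tax cost = 3.1% × (1 − 20%) = 2.4800%.
WACC = 0.6666 × 16.0000% + 0.3334 × 2.4800% = 11.4924%.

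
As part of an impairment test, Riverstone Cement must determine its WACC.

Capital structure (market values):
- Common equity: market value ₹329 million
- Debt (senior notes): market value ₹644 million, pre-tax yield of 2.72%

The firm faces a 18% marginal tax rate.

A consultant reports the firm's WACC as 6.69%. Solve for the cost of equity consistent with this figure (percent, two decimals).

Total capital V = 329 + 644 = 973.
Equity weight = 329/973 = 0.3381.
Senior notes weight = 644/973 = 0.6619.
Debt contribution = 0.6619 × 2.72% × (1 − 18%) = 1.4762%.
Required equity contribution = 6.69% − 1.4762% = 5.2138%.
Re = 5.2138% / 0.3381 = 15.4194%.

15.42%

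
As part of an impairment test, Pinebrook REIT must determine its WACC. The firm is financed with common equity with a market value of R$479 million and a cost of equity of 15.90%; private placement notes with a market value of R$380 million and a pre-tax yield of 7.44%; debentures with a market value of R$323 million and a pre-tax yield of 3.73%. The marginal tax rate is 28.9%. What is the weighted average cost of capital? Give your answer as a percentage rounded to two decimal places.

8.87%

Total capital V = 479 + 380 + 323 = 1182.
Equity: weight = 479/1182 = 0.4052; cost = 15.9%.
Private placement notes: weight = 380/1182 = 0.3215; after-tax cost = 7.44% × (1 − 28.9%) = 5.2898%.
Debentures: weight = 323/1182 = 0.2733; after-tax cost = 3.73% × (1 − 28.9%) = 2.6520%.
WACC = 0.4052 × 15.9000% + 0.3215 × 5.2898% + 0.2733 × 2.6520% = 8.8687%.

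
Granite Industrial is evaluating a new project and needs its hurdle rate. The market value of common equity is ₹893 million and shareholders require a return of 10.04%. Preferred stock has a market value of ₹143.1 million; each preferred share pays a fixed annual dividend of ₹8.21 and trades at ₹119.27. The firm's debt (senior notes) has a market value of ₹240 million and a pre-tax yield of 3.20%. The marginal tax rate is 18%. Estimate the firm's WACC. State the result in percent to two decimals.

Cost of preferred: Rp = 8.21 / 119.27 = 6.8835%.
Total capital V = 893 + 143.1 + 240 = 1276.1.
Equity: weight = 893/1276.1 = 0.6998; cost = 10.04%.
Preferred: weight = 143.1/1276.1 = 0.1121; cost = 6.8835%.
Senior notes: weight = 240/1276.1 = 0.1881; after-tax cost = 3.2% × (1 − 18%) = 2.6240%.
WACC = 0.6998 × 10.0400% + 0.1121 × 6.8835% + 0.1881 × 2.6240% = 8.2913%.

8.29%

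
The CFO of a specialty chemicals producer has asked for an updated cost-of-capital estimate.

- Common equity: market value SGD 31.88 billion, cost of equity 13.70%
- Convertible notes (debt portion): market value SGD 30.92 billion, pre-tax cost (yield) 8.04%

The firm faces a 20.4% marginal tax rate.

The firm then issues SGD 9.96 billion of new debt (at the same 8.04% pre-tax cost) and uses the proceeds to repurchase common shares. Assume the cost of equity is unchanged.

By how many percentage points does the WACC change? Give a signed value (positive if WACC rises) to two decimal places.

-1.16 pp

Current WACC:
Total capital V = 31.88 + 30.92 = 62.8.
Equity: weight = 31.88/62.8 = 0.5076; cost = 13.7%.
Convertible notes (debt portion): weight = 30.92/62.8 = 0.4924; after-tax cost = 8.04% × (1 − 20.4%) = 6.3998%.
WACC = 0.5076 × 13.7000% + 0.4924 × 6.3998% = 10.1057%.
After the change:
Total capital V = 21.92 + 40.88 = 62.8.
Equity: weight = 21.92/62.8 = 0.3490; cost = 13.7%.
Convertible notes (debt portion): weight = 40.88/62.8 = 0.6510; after-tax cost = 8.04% × (1 − 20.4%) = 6.3998%.
WACC = 0.3490 × 13.7000% + 0.6510 × 6.3998% = 8.9479%.
Change in WACC = 8.9479% − 10.1057% = -1.1578 pp.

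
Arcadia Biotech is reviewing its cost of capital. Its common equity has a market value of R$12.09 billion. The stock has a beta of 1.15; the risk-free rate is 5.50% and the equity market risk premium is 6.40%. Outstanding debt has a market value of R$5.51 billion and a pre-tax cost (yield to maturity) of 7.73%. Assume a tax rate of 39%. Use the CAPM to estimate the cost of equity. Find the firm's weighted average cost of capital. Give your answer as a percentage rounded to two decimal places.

10.31%

Cost of equity via CAPM: Re = 5.5% + 1.15 × 6.4% = 12.8600%.
Total capital V = 12.09 + 5.51 = 17.6.
Equity: weight = 12.09/17.6 = 0.6869; cost = 12.86%.
Debt: weight = 5.51/17.6 = 0.3131; after-tax cost = 7.73% × (1 − 39%) = 4.7153%.
WACC = 0.6869 × 12.8600% + 0.3131 × 4.7153% = 10.3102%.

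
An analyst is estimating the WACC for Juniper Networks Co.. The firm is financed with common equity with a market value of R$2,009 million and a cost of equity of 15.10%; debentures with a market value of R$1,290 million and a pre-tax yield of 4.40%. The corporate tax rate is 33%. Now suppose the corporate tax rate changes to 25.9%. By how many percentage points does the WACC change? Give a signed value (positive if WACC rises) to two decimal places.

+0.12 pp

Current WACC:
Total capital V = 2009 + 1290 = 3299.
Equity: weight = 2009/3299 = 0.6090; cost = 15.1%.
Debentures: weight = 1290/3299 = 0.3910; after-tax cost = 4.4% × (1 − 33%) = 2.9480%.
WACC = 0.6090 × 15.1000% + 0.3910 × 2.9480% = 10.3482%.
After the change:
Total capital V = 2009 + 1290 = 3299.
Equity: weight = 2009/3299 = 0.6090; cost = 15.1%.
Debentures: weight = 1290/3299 = 0.3910; after-tax cost = 4.4% × (1 − 25.9%) = 3.2604%.
WACC = 0.6090 × 15.1000% + 0.3910 × 3.2604% = 10.4704%.
Change in WACC = 10.4704% − 10.3482% = 0.1222 pp.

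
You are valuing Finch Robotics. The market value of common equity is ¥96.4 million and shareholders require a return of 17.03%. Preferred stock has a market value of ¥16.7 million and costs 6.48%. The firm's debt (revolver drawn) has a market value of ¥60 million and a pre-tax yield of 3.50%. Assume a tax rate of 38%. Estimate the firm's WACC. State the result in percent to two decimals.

Total capital V = 96.4 + 16.7 + 60 = 173.1.
Equity: weight = 96.4/173.1 = 0.5569; cost = 17.03%.
Preferred: weight = 16.7/173.1 = 0.0965; cost = 6.48%.
Revolver drawn: weight = 60/173.1 = 0.3466; after-tax cost = 3.5% × (1 − 38%) = 2.1700%.
WACC = 0.5569 × 17.0300% + 0.0965 × 6.4800% + 0.3466 × 2.1700% = 10.8614%.

10.86%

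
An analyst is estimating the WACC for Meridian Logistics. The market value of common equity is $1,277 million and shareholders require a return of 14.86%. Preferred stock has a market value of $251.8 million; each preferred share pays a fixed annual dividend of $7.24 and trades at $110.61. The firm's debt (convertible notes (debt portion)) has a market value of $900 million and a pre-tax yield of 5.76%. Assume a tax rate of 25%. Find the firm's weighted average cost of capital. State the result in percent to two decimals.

10.09%

Cost of preferred: Rp = 7.24 / 110.61 = 6.5455%.
Total capital V = 1277 + 251.8 + 900 = 2428.8.
Equity: weight = 1277/2428.8 = 0.5258; cost = 14.86%.
Preferred: weight = 251.8/2428.8 = 0.1037; cost = 6.5455%.
Convertible notes (debt portion): weight = 900/2428.8 = 0.3706; after-tax cost = 5.76% × (1 − 25%) = 4.3200%.
WACC = 0.5258 × 14.8600% + 0.1037 × 6.5455% + 0.3706 × 4.3200% = 10.0924%.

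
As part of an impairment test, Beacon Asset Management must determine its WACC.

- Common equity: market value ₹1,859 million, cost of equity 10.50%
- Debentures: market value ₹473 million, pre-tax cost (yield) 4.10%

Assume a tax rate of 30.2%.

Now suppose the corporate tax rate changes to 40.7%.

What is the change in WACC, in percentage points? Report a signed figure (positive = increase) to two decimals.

-0.09 pp

Current WACC:
Total capital V = 1859 + 473 = 2332.
Equity: weight = 1859/2332 = 0.7972; cost = 10.5%.
Debentures: weight = 473/2332 = 0.2028; after-tax cost = 4.1% × (1 − 30.2%) = 2.8618%.
WACC = 0.7972 × 10.5000% + 0.2028 × 2.8618% = 8.9507%.
After the change:
Total capital V = 1859 + 473 = 2332.
Equity: weight = 1859/2332 = 0.7972; cost = 10.5%.
Debentures: weight = 473/2332 = 0.2028; after-tax cost = 4.1% × (1 − 40.7%) = 2.4313%.
WACC = 0.7972 × 10.5000% + 0.2028 × 2.4313% = 8.8634%.
Change in WACC = 8.8634% − 8.9507% = -0.0873 pp.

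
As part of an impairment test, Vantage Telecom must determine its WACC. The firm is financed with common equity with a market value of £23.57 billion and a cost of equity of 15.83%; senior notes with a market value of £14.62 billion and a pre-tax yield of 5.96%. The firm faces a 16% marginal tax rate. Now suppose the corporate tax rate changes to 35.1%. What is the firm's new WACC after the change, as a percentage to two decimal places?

11.25%

After the change:
Total capital V = 23.57 + 14.62 = 38.19.
Equity: weight = 23.57/38.19 = 0.6172; cost = 15.83%.
Senior notes: weight = 14.62/38.19 = 0.3828; after-tax cost = 5.96% × (1 − 35.1%) = 3.8680%.
WACC = 0.6172 × 15.8300% + 0.3828 × 3.8680% = 11.2507%.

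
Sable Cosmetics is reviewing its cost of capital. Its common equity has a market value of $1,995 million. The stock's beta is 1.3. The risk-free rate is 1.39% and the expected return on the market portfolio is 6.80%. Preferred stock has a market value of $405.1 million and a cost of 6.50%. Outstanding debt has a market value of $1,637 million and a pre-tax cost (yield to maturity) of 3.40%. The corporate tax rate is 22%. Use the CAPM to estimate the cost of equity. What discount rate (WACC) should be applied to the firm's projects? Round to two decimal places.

Market risk premium = 6.8% − 1.39% = 5.41%.
Cost of equity via CAPM: Re = 1.39% + 1.3 × 5.41% = 8.4230%.
Total capital V = 1995 + 405.1 + 1637 = 4037.1.
Equity: weight = 1995/4037.1 = 0.4942; cost = 8.423%.
Preferred: weight = 405.1/4037.1 = 0.1003; cost = 6.5%.
Debt: weight = 1637/4037.1 = 0.4055; after-tax cost = 3.4% × (1 − 22%) = 2.6520%.
WACC = 0.4942 × 8.4230% + 0.1003 × 6.5000% + 0.4055 × 2.6520% = 5.8900%.

5.89%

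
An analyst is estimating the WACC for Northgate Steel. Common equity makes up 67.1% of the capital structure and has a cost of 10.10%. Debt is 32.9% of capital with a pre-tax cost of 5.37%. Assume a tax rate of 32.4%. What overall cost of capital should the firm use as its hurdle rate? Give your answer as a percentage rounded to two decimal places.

7.97%

After-tax cost of debt = 5.37% × (1 − 32.4%) = 3.6301%.
WACC = 0.671 × 10.1000% + 0.329 × 3.6301% = 7.9714%.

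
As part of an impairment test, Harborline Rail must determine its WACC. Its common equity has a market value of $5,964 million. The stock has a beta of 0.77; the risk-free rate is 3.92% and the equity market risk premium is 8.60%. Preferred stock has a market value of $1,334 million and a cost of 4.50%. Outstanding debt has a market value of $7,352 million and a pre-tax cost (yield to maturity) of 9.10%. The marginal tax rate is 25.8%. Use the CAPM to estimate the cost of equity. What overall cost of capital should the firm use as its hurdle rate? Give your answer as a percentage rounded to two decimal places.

8.09%

Cost of equity via CAPM: Re = 3.92% + 0.77 × 8.6% = 10.5420%.
Total capital V = 5964 + 1334 + 7352 = 14650.
Equity: weight = 5964/14650 = 0.4071; cost = 10.542%.
Preferred: weight = 1334/14650 = 0.0911; cost = 4.5%.
Debt: weight = 7352/14650 = 0.5018; after-tax cost = 9.1% × (1 − 25.8%) = 6.7522%.
WACC = 0.4071 × 10.5420% + 0.0911 × 4.5000% + 0.5018 × 6.7522% = 8.0899%.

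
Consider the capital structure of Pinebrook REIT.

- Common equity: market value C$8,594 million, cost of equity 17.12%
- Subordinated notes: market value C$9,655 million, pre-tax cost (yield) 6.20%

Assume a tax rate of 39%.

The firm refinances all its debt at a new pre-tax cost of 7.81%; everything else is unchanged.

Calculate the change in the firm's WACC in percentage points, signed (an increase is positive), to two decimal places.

+0.52 pp

Current WACC:
Total capital V = 8594 + 9655 = 18249.
Equity: weight = 8594/18249 = 0.4709; cost = 17.12%.
Subordinated notes: weight = 9655/18249 = 0.5291; after-tax cost = 6.2% × (1 − 39%) = 3.7820%.
WACC = 0.4709 × 17.1200% + 0.5291 × 3.7820% = 10.0633%.
After the change:
Total capital V = 8594 + 9655 = 18249.
Equity: weight = 8594/18249 = 0.4709; cost = 17.12%.
Subordinated notes: weight = 9655/18249 = 0.5291; after-tax cost = 7.81% × (1 − 39%) = 4.7641%.
WACC = 0.4709 × 17.1200% + 0.5291 × 4.7641% = 10.5829%.
Change in WACC = 10.5829% − 10.0633% = 0.5196 pp.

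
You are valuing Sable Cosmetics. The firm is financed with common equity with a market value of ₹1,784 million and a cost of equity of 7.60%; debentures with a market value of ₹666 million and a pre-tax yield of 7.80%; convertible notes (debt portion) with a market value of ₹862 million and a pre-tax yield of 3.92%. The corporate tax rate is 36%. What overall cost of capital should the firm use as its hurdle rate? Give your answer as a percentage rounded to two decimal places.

Total capital V = 1784 + 666 + 862 = 3312.
Equity: weight = 1784/3312 = 0.5386; cost = 7.6%.
Debentures: weight = 666/3312 = 0.2011; after-tax cost = 7.8% × (1 − 36%) = 4.9920%.
Convertible notes (debt portion): weight = 862/3312 = 0.2603; after-tax cost = 3.92% × (1 − 36%) = 2.5088%.
WACC = 0.5386 × 7.6000% + 0.2011 × 4.9920% + 0.2603 × 2.5088% = 5.7505%.

5.75%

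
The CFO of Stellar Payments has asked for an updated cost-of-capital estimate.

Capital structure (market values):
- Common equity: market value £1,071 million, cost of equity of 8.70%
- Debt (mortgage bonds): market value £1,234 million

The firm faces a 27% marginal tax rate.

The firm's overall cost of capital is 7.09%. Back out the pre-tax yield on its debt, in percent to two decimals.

Total capital V = 1071 + 1234 = 2305.
Equity weight = 1071/2305 = 0.4646.
Mortgage bonds weight = 1234/2305 = 0.5354.
Equity contribution = 0.4646 × 8.7% = 4.0424%.
Remaining for debt = 7.09% − 4.0424% = 3.0476%.
Rd × (1 − 27%) × 0.5354 = 3.0476%  ⇒  Rd = 7.7982%.

7.80%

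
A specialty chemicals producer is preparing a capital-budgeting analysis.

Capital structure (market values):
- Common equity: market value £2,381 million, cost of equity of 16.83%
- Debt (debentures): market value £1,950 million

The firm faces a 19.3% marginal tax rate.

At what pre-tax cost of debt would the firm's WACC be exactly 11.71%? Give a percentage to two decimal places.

Total capital V = 2381 + 1950 = 4331.
Equity weight = 2381/4331 = 0.5498.
Debentures weight = 1950/4331 = 0.4502.
Equity contribution = 0.5498 × 16.83% = 9.2524%.
Remaining for debt = 11.71% − 9.2524% = 2.4576%.
Rd × (1 − 19.3%) × 0.4502 = 2.4576%  ⇒  Rd = 6.7638%.

6.76%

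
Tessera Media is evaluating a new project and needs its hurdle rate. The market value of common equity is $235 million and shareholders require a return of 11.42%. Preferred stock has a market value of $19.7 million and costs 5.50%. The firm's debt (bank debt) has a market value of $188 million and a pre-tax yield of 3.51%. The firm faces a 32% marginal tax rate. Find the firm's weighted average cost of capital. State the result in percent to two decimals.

Total capital V = 235 + 19.7 + 188 = 442.7.
Equity: weight = 235/442.7 = 0.5308; cost = 11.42%.
Preferred: weight = 19.7/442.7 = 0.0445; cost = 5.5%.
Bank debt: weight = 188/442.7 = 0.4247; after-tax cost = 3.51% × (1 − 32%) = 2.3868%.
WACC = 0.5308 × 11.4200% + 0.0445 × 5.5000% + 0.4247 × 2.3868% = 7.3205%.

7.32%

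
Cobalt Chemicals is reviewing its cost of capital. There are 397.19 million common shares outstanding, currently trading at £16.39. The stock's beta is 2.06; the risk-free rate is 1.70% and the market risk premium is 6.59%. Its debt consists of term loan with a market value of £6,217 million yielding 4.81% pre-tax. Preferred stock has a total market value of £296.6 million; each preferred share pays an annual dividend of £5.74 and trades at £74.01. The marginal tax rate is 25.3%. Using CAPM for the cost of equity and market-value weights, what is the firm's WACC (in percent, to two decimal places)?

Cost of equity via CAPM: Re = 1.7% + 2.06 × 6.59% = 15.2754%.
Cost of preferred: Rp = 5.74 / 74.01 = 7.7557%.
Market value of equity E = 16.39 × 397.19m = 6509.9441m.
Total capital V = 6509.9441 + 296.6 + 6217 = 13023.5441.
Equity: weight = 6509.9441/13023.5441 = 0.4999; cost = 15.2754%.
Preferred: weight = 296.6/13023.5441 = 0.0228; cost = 7.7557%.
Term loan: weight = 6217/13023.5441 = 0.4774; after-tax cost = 4.81% × (1 − 25.3%) = 3.5931%.
WACC = 0.4999 × 15.2754% + 0.0228 × 7.7557% + 0.4774 × 3.5931% = 9.5274%.

9.53%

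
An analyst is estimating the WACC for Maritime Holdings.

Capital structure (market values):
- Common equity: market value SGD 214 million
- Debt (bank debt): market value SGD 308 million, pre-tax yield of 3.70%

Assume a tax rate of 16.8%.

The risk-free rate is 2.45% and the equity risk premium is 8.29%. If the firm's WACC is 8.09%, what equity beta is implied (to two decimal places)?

1.55

Total capital V = 214 + 308 = 522.
Equity weight = 214/522 = 0.4100.
Bank debt weight = 308/522 = 0.5900.
Debt contribution = 0.5900 × 3.7% × (1 − 16.8%) = 1.8164%.
Required equity contribution = 8.09% − 1.8164% = 6.2736%  ⇒  Re = 15.3030%.
CAPM: 15.3030% = 2.45% + β × 8.29%  ⇒  β = 1.5504.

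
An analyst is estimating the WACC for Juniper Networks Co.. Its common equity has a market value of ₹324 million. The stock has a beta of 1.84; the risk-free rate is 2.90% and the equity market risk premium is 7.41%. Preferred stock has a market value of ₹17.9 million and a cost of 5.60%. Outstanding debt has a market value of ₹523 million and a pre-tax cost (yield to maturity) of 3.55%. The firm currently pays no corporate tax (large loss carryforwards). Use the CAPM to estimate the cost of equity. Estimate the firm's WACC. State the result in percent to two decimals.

8.46%

Cost of equity via CAPM: Re = 2.9% + 1.84 × 7.41% = 16.5344%.
Total capital V = 324 + 17.9 + 523 = 864.9.
Equity: weight = 324/864.9 = 0.3746; cost = 16.5344%.
Preferred: weight = 17.9/864.9 = 0.0207; cost = 5.6%.
Debt: weight = 523/864.9 = 0.6047; after-tax cost = 3.55% × (1 − 0%) = 3.5500%.
WACC = 0.3746 × 16.5344% + 0.0207 × 5.6000% + 0.6047 × 3.5500% = 8.4565%.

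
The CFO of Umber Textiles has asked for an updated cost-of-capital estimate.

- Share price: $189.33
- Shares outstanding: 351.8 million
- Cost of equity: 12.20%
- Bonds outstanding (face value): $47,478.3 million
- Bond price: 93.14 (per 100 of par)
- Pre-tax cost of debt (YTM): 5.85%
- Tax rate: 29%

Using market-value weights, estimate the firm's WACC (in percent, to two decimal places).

Market value of equity E = 189.33 × 351.8m = 66606.294m. Market value of debt D = 47478.3m × 93.14/100 = 44221.28862m.
Total capital V = 66606.294 + 44221.28862 = 110827.58262.
Equity: weight = 66606.294/110827.58262 = 0.6010; cost = 12.2%.
Bonds outstanding: weight = 44221.28862/110827.58262 = 0.3990; after-tax cost = 5.85% × (1 − 29%) = 4.1535%.
WACC = 0.6010 × 12.2000% + 0.3990 × 4.1535% = 8.9894%.

8.99%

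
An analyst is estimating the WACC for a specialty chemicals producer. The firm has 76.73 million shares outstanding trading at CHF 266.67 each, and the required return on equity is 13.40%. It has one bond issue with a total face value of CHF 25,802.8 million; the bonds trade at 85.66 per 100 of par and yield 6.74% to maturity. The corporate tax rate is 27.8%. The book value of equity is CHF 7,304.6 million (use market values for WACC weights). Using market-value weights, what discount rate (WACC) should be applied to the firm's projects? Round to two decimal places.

8.97%

Market value of equity E = 266.67 × 76.73m = 20461.5891m. Market value of debt D = 25802.8m × 85.66/100 = 22102.67848m.
Total capital V = 20461.5891 + 22102.67848 = 42564.26758.
Equity: weight = 20461.5891/42564.26758 = 0.4807; cost = 13.4%.
Bonds outstanding: weight = 22102.67848/42564.26758 = 0.5193; after-tax cost = 6.74% × (1 − 27.8%) = 4.8663%.
WACC = 0.4807 × 13.4000% + 0.5193 × 4.8663% = 8.9686%.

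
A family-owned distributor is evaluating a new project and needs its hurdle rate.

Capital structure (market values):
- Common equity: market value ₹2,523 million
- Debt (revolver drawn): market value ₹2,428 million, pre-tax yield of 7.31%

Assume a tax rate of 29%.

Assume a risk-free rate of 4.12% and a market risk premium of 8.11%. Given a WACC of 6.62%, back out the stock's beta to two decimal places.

Total capital V = 2523 + 2428 = 4951.
Equity weight = 2523/4951 = 0.5096.
Revolver drawn weight = 2428/4951 = 0.4904.
Debt contribution = 0.4904 × 7.31% × (1 − 29%) = 2.5453%.
Required equity contribution = 6.62% − 2.5453% = 4.0747%  ⇒  Re = 7.9961%.
CAPM: 7.9961% = 4.12% + β × 8.11%  ⇒  β = 0.4779.

0.48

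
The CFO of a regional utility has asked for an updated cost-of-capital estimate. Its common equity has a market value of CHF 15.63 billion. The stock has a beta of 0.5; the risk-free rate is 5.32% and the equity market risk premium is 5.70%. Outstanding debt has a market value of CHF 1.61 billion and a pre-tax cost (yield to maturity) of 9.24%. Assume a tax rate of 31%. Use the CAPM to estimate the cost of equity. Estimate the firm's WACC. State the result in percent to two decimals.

8.00%

Cost of equity via CAPM: Re = 5.32% + 0.5 × 5.7% = 8.1700%.
Total capital V = 15.63 + 1.61 = 17.24.
Equity: weight = 15.63/17.24 = 0.9066; cost = 8.17%.
Debt: weight = 1.61/17.24 = 0.0934; after-tax cost = 9.24% × (1 − 31%) = 6.3756%.
WACC = 0.9066 × 8.1700% + 0.0934 × 6.3756% = 8.0024%.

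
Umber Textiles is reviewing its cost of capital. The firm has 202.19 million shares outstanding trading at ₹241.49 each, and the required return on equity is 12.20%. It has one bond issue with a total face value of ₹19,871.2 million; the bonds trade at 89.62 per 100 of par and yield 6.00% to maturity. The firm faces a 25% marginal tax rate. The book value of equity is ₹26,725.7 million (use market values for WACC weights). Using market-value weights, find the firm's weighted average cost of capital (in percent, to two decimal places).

Market value of equity E = 241.49 × 202.19m = 48826.8631m. Market value of debt D = 19871.2m × 89.62/100 = 17808.56944m.
Total capital V = 48826.8631 + 17808.56944 = 66635.43254.
Equity: weight = 48826.8631/66635.43254 = 0.7327; cost = 12.2%.
Bonds outstanding: weight = 17808.56944/66635.43254 = 0.2673; after-tax cost = 6% × (1 − 25%) = 4.5000%.
WACC = 0.7327 × 12.2000% + 0.2673 × 4.5000% = 10.1421%.

10.14%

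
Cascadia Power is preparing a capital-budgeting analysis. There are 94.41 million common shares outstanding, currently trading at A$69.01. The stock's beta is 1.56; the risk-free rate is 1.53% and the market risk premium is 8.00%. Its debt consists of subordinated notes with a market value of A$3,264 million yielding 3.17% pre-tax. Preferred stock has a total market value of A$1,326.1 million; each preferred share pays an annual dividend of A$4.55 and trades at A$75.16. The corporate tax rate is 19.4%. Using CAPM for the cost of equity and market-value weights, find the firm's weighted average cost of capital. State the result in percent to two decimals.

9.69%

Cost of equity via CAPM: Re = 1.53% + 1.56 × 8.0% = 14.0100%.
Cost of preferred: Rp = 4.55 / 75.16 = 6.0538%.
Market value of equity E = 69.01 × 94.41m = 6515.2341m.
Total capital V = 6515.2341 + 1326.1 + 3264 = 11105.3341.
Equity: weight = 6515.2341/11105.3341 = 0.5867; cost = 14.01%.
Preferred: weight = 1326.1/11105.3341 = 0.1194; cost = 6.0538%.
Subordinated notes: weight = 3264/11105.3341 = 0.2939; after-tax cost = 3.17% × (1 − 19.4%) = 2.5550%.
WACC = 0.5867 × 14.0100% + 0.1194 × 6.0538% + 0.2939 × 2.5550% = 9.6932%.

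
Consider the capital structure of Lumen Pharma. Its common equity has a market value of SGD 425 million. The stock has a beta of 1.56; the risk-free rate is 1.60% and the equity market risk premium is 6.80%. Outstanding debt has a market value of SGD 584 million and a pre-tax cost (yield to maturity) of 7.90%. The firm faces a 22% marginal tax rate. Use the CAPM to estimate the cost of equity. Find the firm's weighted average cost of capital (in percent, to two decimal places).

8.71%

Cost of equity via CAPM: Re = 1.6% + 1.56 × 6.8% = 12.2080%.
Total capital V = 425 + 584 = 1009.
Equity: weight = 425/1009 = 0.4212; cost = 12.208%.
Debt: weight = 584/1009 = 0.5788; after-tax cost = 7.9% × (1 − 22%) = 6.1620%.
WACC = 0.4212 × 12.2080% + 0.5788 × 6.1620% = 8.7086%.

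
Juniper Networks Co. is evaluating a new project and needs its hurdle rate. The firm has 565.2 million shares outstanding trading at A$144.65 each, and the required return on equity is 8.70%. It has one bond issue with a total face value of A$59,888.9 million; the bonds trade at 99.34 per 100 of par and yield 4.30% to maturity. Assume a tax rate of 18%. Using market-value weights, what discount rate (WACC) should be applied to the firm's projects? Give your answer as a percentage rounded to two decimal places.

6.52%

Market value of equity E = 144.65 × 565.2m = 81756.18m. Market value of debt D = 59888.9m × 99.34/100 = 59493.63326m.
Total capital V = 81756.18 + 59493.63326 = 141249.81326.
Equity: weight = 81756.18/141249.81326 = 0.5788; cost = 8.7%.
Bonds outstanding: weight = 59493.63326/141249.81326 = 0.4212; after-tax cost = 4.3% × (1 − 18%) = 3.5260%.
WACC = 0.5788 × 8.7000% + 0.4212 × 3.5260% = 6.5207%.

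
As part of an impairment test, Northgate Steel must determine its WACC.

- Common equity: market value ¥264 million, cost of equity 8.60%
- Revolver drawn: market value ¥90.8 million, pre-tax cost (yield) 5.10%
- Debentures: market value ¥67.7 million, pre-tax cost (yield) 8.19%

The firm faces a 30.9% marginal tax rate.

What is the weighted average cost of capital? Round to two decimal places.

7.04%

Total capital V = 264 + 90.8 + 67.7 = 422.5.
Equity: weight = 264/422.5 = 0.6249; cost = 8.6%.
Revolver drawn: weight = 90.8/422.5 = 0.2149; after-tax cost = 5.1% × (1 − 30.9%) = 3.5241%.
Debentures: weight = 67.7/422.5 = 0.1602; after-tax cost = 8.19% × (1 − 30.9%) = 5.6593%.
WACC = 0.6249 × 8.6000% + 0.2149 × 3.5241% + 0.1602 × 5.6593% = 7.0379%.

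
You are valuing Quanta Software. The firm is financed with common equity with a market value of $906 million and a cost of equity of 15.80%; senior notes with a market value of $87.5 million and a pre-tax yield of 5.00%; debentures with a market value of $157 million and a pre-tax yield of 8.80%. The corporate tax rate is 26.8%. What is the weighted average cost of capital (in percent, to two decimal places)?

13.60%

Total capital V = 906 + 87.5 + 157 = 1150.5.
Equity: weight = 906/1150.5 = 0.7875; cost = 15.8%.
Senior notes: weight = 87.5/1150.5 = 0.0761; after-tax cost = 5% × (1 − 26.8%) = 3.6600%.
Debentures: weight = 157/1150.5 = 0.1365; after-tax cost = 8.8% × (1 − 26.8%) = 6.4416%.
WACC = 0.7875 × 15.8000% + 0.0761 × 3.6600% + 0.1365 × 6.4416% = 13.5996%.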